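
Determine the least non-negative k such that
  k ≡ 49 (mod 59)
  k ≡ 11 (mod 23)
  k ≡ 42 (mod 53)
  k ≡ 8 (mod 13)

790590

The moduli are pairwise coprime; N = 59·23·53·13 = 934973.
N/59 = 15847; 15847 ≡ 35 (mod 59); 35·27 ≡ 1, so inverse 27.
N/23 = 40651; 40651 ≡ 10 (mod 23); 10·7 ≡ 1, so inverse 7.
N/53 = 17641; 17641 ≡ 45 (mod 53); 45·33 ≡ 1, so inverse 33.
N/13 = 71921; 71921 ≡ 5 (mod 13); 5·8 ≡ 1, so inverse 8.
k ≡ 49·15847·27 + 11·40651·7 + 42·17641·33 + 8·71921·8 = 53149078.
53149078 mod 934973 = 790590.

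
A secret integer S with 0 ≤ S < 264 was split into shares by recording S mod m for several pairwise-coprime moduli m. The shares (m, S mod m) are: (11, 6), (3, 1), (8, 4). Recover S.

28

The moduli are pairwise coprime; N = 11·3·8 = 264.
N/11 = 24; 24 ≡ 2 (mod 11); 2·6 ≡ 1, so inverse 6.
N/3 = 88; 88 ≡ 1 (mod 3), inverse 1.
N/8 = 33; 33 ≡ 1 (mod 8), inverse 1.
S ≡ 6·24·6 + 1·88·1 + 4·33·1 = 1084.
1084 mod 264 = 28.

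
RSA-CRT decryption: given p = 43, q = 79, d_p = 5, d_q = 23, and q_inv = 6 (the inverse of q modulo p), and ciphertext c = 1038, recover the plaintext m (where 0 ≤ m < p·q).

2530

m₁ = c^(d_p) mod p: c ≡ 6 (mod 43), and 6^5 mod 43 = 36.
m₂ = c^(d_q) mod q: c ≡ 11 (mod 79), and 11^23 mod 79 = 2.
h = q_inv·(m₁ − m₂) mod p = 6·(36 − 2) mod 43 = 32.
m = m₂ + h·q = 2 + 32·79 = 2530.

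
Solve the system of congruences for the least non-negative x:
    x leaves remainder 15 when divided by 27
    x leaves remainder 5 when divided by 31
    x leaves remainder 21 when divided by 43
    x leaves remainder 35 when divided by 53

88386

The moduli are pairwise coprime; N = 27·31·43·53 = 1907523.
N/27 = 70649; 70649 ≡ 17 (mod 27); 17·8 ≡ 1, so inverse 8.
N/31 = 61533; 61533 ≡ 29 (mod 31); 29·15 ≡ 1, so inverse 15.
N/43 = 44361; 44361 ≡ 28 (mod 43); 28·20 ≡ 1, so inverse 20.
N/53 = 35991; 35991 ≡ 4 (mod 53); 4·40 ≡ 1, so inverse 40.
x ≡ 15·70649·8 + 5·61533·15 + 21·44361·20 + 35·35991·40 = 82111875.
82111875 mod 1907523 = 88386.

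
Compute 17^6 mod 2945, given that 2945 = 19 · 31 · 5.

Mod 19: 17 ≡ 17; 17^6 ≡ 7 (mod 19).
Mod 31: 17 ≡ 17; 17^6 ≡ 8 (mod 31).
Mod 5: 17 ≡ 2; by Fermat, exponent reduces to 6 mod 4 = 2; 2^2 ≡ 4 (mod 5).
Combine by CRT: x ≡ 7 (mod 19), x ≡ 8 (mod 31), x ≡ 4 (mod 5) ⇒ x ≡ 349 (mod 2945).

349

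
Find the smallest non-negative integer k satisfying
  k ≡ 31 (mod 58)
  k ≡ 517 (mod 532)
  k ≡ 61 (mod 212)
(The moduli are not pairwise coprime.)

273965

gcd(58, 532) = 2 and 2 | (517 − 31), so the pair is consistent; merging gives k ≡ 11689 (mod 15428), where 15428 = lcm(58, 532).
gcd(15428, 212) = 4 and 4 | (61 − 11689), so the pair is consistent; merging gives k ≡ 273965 (mod 817684), where 817684 = lcm(15428, 212).
The solution is unique modulo lcm(58, 532, 212) = 817684.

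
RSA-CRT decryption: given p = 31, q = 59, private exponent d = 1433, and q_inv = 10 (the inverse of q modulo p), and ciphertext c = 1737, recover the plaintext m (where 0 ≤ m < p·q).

1768

d_p = d mod (p−1) = 1433 mod 30 = 23; d_q = d mod (q−1) = 41.
m₁ = c^(d_p) mod p: c ≡ 1 (mod 31), and 1^23 mod 31 = 1.
m₂ = c^(d_q) mod q: c ≡ 26 (mod 59), and 26^41 mod 59 = 57.
h = q_inv·(m₁ − m₂) mod p = 10·(1 − 57) mod 31 = 29.
m = m₂ + h·q = 57 + 29·59 = 1768.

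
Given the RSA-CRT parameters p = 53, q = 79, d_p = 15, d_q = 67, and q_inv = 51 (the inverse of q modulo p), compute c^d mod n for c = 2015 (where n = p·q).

m₁ = c^(d_p) mod p: c ≡ 1 (mod 53), and 1^15 mod 53 = 1.
m₂ = c^(d_q) mod q: c ≡ 40 (mod 79), and 40^67 mod 79 = 73.
h = q_inv·(m₁ − m₂) mod p = 51·(1 − 73) mod 53 = 38.
m = m₂ + h·q = 73 + 38·79 = 3075.

3075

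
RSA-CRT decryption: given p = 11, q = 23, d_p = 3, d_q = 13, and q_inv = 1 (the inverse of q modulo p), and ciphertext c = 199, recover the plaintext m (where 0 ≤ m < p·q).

166

m₁ = c^(d_p) mod p: c ≡ 1 (mod 11), and 1^3 mod 11 = 1.
m₂ = c^(d_q) mod q: c ≡ 15 (mod 23), and 15^13 mod 23 = 5.
h = q_inv·(m₁ − m₂) mod p = 1·(1 − 5) mod 11 = 7.
m = m₂ + h·q = 5 + 7·23 = 166.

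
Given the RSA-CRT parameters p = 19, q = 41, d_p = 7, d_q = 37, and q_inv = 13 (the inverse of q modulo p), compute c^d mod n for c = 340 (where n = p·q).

499

m₁ = c^(d_p) mod p: c ≡ 17 (mod 19), and 17^7 mod 19 = 5.
m₂ = c^(d_q) mod q: c ≡ 12 (mod 41), and 12^37 mod 41 = 7.
h = q_inv·(m₁ − m₂) mod p = 13·(5 − 7) mod 19 = 12.
m = m₂ + h·q = 7 + 12·41 = 499.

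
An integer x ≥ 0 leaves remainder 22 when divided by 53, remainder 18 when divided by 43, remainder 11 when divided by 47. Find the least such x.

The moduli are pairwise coprime; N = 53·43·47 = 107113.
N/53 = 2021; 2021 ≡ 7 (mod 53); 7·38 ≡ 1, so inverse 38.
N/43 = 2491; 2491 ≡ 40 (mod 43); 40·14 ≡ 1, so inverse 14.
N/47 = 2279; 2279 ≡ 23 (mod 47); 23·45 ≡ 1, so inverse 45.
x ≡ 22·2021·38 + 18·2491·14 + 11·2279·45 = 3445393.
3445393 mod 107113 = 17777.

17777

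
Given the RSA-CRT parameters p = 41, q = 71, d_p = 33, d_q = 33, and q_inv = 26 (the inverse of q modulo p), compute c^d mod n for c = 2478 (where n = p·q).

m₁ = c^(d_p) mod p: c ≡ 18 (mod 41), and 18^33 mod 41 = 10.
m₂ = c^(d_q) mod q: c ≡ 64 (mod 71), and 64^33 mod 71 = 29.
h = q_inv·(m₁ − m₂) mod p = 26·(10 − 29) mod 41 = 39.
m = m₂ + h·q = 29 + 39·71 = 2798.

2798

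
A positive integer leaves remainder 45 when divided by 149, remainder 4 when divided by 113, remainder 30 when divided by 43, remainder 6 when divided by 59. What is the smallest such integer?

31485533

From k ≡ 45 (mod 149) write k = 45 + 149t. Substituting into k ≡ 4 (mod 113) gives 149t ≡ 72 (mod 113), and since 36⁻¹ ≡ 22 (mod 113), t ≡ 2. Hence k ≡ 45 + 149·2 = 343 (mod 16837).
From k ≡ 343 (mod 16837) write k = 343 + 16837t. Substituting into k ≡ 30 (mod 43) gives 16837t ≡ 31 (mod 43), and since 24⁻¹ ≡ 9 (mod 43), t ≡ 21. Hence k ≡ 343 + 16837·21 = 353920 (mod 723991).
From k ≡ 353920 (mod 723991) write k = 353920 + 723991t. Substituting into k ≡ 6 (mod 59) gives 723991t ≡ 27 (mod 59), and since 2⁻¹ ≡ 30 (mod 59), t ≡ 43. Hence k ≡ 353920 + 723991·43 = 31485533 (mod 42715469).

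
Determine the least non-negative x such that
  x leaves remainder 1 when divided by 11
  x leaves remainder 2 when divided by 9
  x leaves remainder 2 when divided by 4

254

The moduli are pairwise coprime; N = 11·9·4 = 396.
N/11 = 36; 36 ≡ 3 (mod 11); 3·4 ≡ 1, so inverse 4.
N/9 = 44; 44 ≡ 8 (mod 9); 8·8 ≡ 1, so inverse 8.
N/4 = 99; 99 ≡ 3 (mod 4); 3·3 ≡ 1, so inverse 3.
x ≡ 1·36·4 + 2·44·8 + 2·99·3 = 1442.
1442 mod 396 = 254.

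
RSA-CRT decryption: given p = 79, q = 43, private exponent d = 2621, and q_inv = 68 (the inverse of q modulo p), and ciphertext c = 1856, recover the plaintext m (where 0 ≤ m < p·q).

2187

d_p = d mod (p−1) = 2621 mod 78 = 47; d_q = d mod (q−1) = 17.
m₁ = c^(d_p) mod p: c ≡ 39 (mod 79), and 39^47 mod 79 = 54.
m₂ = c^(d_q) mod q: c ≡ 7 (mod 43), and 7^17 mod 43 = 37.
h = q_inv·(m₁ − m₂) mod p = 68·(54 − 37) mod 79 = 50.
m = m₂ + h·q = 37 + 50·43 = 2187.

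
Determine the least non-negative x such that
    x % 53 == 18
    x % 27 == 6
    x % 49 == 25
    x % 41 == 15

478608

The moduli are pairwise coprime; N = 53·27·49·41 = 2874879.
N/53 = 54243; 54243 ≡ 24 (mod 53); 24·42 ≡ 1, so inverse 42.
N/27 = 106477; 106477 ≡ 16 (mod 27); 16·22 ≡ 1, so inverse 22.
N/49 = 58671; 58671 ≡ 18 (mod 49); 18·30 ≡ 1, so inverse 30.
N/41 = 70119; 70119 ≡ 9 (mod 41); 9·32 ≡ 1, so inverse 32.
x ≡ 18·54243·42 + 6·106477·22 + 25·58671·30 + 15·70119·32 = 132723042.
132723042 mod 2874879 = 478608.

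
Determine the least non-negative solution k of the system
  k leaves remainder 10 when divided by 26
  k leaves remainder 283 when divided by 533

816

gcd(26, 533) = 13 and 13 | (283 − 10), so the pair is consistent; merging gives k ≡ 816 (mod 1066), where 1066 = lcm(26, 533).
The solution is unique modulo lcm(26, 533) = 1066.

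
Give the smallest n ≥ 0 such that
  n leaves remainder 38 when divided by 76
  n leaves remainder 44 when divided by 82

3078

gcd(76, 82) = 2 and 2 | (44 − 38), so the pair is consistent; merging gives n ≡ 3078 (mod 3116), where 3116 = lcm(76, 82).
The solution is unique modulo lcm(76, 82) = 3116.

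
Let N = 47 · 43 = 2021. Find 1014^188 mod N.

Mod 47: 1014 ≡ 27; by Fermat, exponent reduces to 188 mod 46 = 4; 27^4 ≡ 12 (mod 47).
Mod 43: 1014 ≡ 25; by Fermat, exponent reduces to 188 mod 42 = 20; 25^20 ≡ 31 (mod 43).
Combine by CRT: x ≡ 12 (mod 47), x ≡ 31 (mod 43) ⇒ x ≡ 1751 (mod 2021).

1751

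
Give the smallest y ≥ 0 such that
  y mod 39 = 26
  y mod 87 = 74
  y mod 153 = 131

gcd(39, 87) = 3 and 3 | (74 − 26), so the pair is consistent; merging gives y ≡ 1118 (mod 1131), where 1131 = lcm(39, 87).
gcd(1131, 153) = 3 and 3 | (131 − 1118), so the pair is consistent; merging gives y ≡ 37310 (mod 57681), where 57681 = lcm(1131, 153).
The solution is unique modulo lcm(39, 87, 153) = 57681.

37310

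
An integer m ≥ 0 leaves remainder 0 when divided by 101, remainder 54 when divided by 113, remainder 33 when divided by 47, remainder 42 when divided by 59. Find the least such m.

4969907

From m ≡ 0 (mod 101) write m = 0 + 101t. Substituting into m ≡ 54 (mod 113) gives 101t ≡ 54 (mod 113), and since 101⁻¹ ≡ 47 (mod 113), t ≡ 52. Hence m ≡ 0 + 101·52 = 5252 (mod 11413).
From m ≡ 5252 (mod 11413) write m = 5252 + 11413t. Substituting into m ≡ 33 (mod 47) gives 11413t ≡ 45 (mod 47), and since 39⁻¹ ≡ 41 (mod 47), t ≡ 12. Hence m ≡ 5252 + 11413·12 = 142208 (mod 536411).
From m ≡ 142208 (mod 536411) write m = 142208 + 536411t. Substituting into m ≡ 42 (mod 59) gives 536411t ≡ 24 (mod 59), and since 42⁻¹ ≡ 52 (mod 59), t ≡ 9. Hence m ≡ 142208 + 536411·9 = 4969907 (mod 31648249).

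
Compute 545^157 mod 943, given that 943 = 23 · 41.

Mod 23: 545 ≡ 16; by Fermat, exponent reduces to 157 mod 22 = 3; 16^3 ≡ 2 (mod 23).
Mod 41: 545 ≡ 12; by Fermat, exponent reduces to 157 mod 40 = 37; 12^37 ≡ 7 (mod 41).
Combine by CRT: x ≡ 2 (mod 23), x ≡ 7 (mod 41) ⇒ x ≡ 48 (mod 943).

48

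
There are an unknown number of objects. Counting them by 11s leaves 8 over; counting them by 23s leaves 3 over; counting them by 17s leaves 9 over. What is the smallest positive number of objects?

The moduli are pairwise coprime; M = 11·23·17 = 4301.
M/11 = 391; 391 ≡ 6 (mod 11); 6·2 ≡ 1, so inverse 2.
M/23 = 187; 187 ≡ 3 (mod 23); 3·8 ≡ 1, so inverse 8.
M/17 = 253; 253 ≡ 15 (mod 17); 15·8 ≡ 1, so inverse 8.
N ≡ 8·391·2 + 3·187·8 + 9·253·8 = 28960.
28960 mod 4301 = 3154.

3154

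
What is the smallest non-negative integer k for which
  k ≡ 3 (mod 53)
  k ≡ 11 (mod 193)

Combine the congruences pairwise.
From k ≡ 3 (mod 53) write k = 3 + 53t. Substituting into k ≡ 11 (mod 193) gives 53t ≡ 8 (mod 193), and since 53⁻¹ ≡ 51 (mod 193), t ≡ 22. Hence k ≡ 3 + 53·22 = 1169 (mod 10229).

1169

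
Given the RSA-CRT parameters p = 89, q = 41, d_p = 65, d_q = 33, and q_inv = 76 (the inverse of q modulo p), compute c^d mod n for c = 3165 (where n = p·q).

1497

m₁ = c^(d_p) mod p: c ≡ 50 (mod 89), and 50^65 mod 89 = 73.
m₂ = c^(d_q) mod q: c ≡ 8 (mod 41), and 8^33 mod 41 = 21.
h = q_inv·(m₁ − m₂) mod p = 76·(73 − 21) mod 89 = 36.
m = m₂ + h·q = 21 + 36·41 = 1497.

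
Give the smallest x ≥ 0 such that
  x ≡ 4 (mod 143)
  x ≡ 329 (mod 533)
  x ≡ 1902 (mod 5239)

Combine the congruences pairwise.
gcd(143, 533) = 13 and 13 | (329 − 4), so the pair is consistent; merging gives x ≡ 862 (mod 5863), where 5863 = lcm(143, 533).
gcd(5863, 5239) = 13 and 13 | (1902 − 862), so the pair is consistent; merging gives x ≡ 798230 (mod 2362789), where 2362789 = lcm(5863, 5239).
The solution is unique modulo lcm(143, 533, 5239) = 2362789.

798230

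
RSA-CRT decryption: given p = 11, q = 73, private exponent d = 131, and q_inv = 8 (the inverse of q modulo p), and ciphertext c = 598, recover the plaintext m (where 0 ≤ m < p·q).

642

d_p = d mod (p−1) = 131 mod 10 = 1; d_q = d mod (q−1) = 59.
m₁ = c^(d_p) mod p: c ≡ 4 (mod 11), and 4^1 mod 11 = 4.
m₂ = c^(d_q) mod q: c ≡ 14 (mod 73), and 14^59 mod 73 = 58.
h = q_inv·(m₁ − m₂) mod p = 8·(4 − 58) mod 11 = 8.
m = m₂ + h·q = 58 + 8·73 = 642.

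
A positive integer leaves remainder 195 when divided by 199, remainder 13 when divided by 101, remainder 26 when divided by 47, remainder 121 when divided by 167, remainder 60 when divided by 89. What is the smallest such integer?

10420412514

From k ≡ 195 (mod 199) write k = 195 + 199t. Substituting into k ≡ 13 (mod 101) gives 199t ≡ 20 (mod 101), and since 98⁻¹ ≡ 67 (mod 101), t ≡ 27. Hence k ≡ 195 + 199·27 = 5568 (mod 20099).
From k ≡ 5568 (mod 20099) write k = 5568 + 20099t. Substituting into k ≡ 26 (mod 47) gives 20099t ≡ 4 (mod 47), and since 30⁻¹ ≡ 11 (mod 47), t ≡ 44. Hence k ≡ 5568 + 20099·44 = 889924 (mod 944653).
From k ≡ 889924 (mod 944653) write k = 889924 + 944653t. Substituting into k ≡ 121 (mod 167) gives 944653t ≡ 140 (mod 167), and since 101⁻¹ ≡ 43 (mod 167), t ≡ 8. Hence k ≡ 889924 + 944653·8 = 8447148 (mod 157757051).
From k ≡ 8447148 (mod 157757051) write k = 8447148 + 157757051t. Substituting into k ≡ 60 (mod 89) gives 157757051t ≡ 80 (mod 89), and since 12⁻¹ ≡ 52 (mod 89), t ≡ 66. Hence k ≡ 8447148 + 157757051·66 = 10420412514 (mod 14040377539).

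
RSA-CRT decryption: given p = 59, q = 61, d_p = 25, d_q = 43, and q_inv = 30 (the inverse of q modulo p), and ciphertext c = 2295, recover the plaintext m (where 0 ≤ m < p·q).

3510

m₁ = c^(d_p) mod p: c ≡ 53 (mod 59), and 53^25 mod 59 = 29.
m₂ = c^(d_q) mod q: c ≡ 38 (mod 61), and 38^43 mod 61 = 33.
h = q_inv·(m₁ − m₂) mod p = 30·(29 − 33) mod 59 = 57.
m = m₂ + h·q = 33 + 57·61 = 3510.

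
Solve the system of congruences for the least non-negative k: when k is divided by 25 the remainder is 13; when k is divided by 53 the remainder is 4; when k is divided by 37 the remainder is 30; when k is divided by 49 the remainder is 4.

2329513

From k ≡ 13 (mod 25) write k = 13 + 25t. Substituting into k ≡ 4 (mod 53) gives 25t ≡ 44 (mod 53), and since 25⁻¹ ≡ 17 (mod 53), t ≡ 6. Hence k ≡ 13 + 25·6 = 163 (mod 1325).
From k ≡ 163 (mod 1325) write k = 163 + 1325t. Substituting into k ≡ 30 (mod 37) gives 1325t ≡ 15 (mod 37), and since 30⁻¹ ≡ 21 (mod 37), t ≡ 19. Hence k ≡ 163 + 1325·19 = 25338 (mod 49025).
From k ≡ 25338 (mod 49025) write k = 25338 + 49025t. Substituting into k ≡ 4 (mod 49) gives 49025t ≡ 48 (mod 49), and since 25⁻¹ ≡ 2 (mod 49), t ≡ 47. Hence k ≡ 25338 + 49025·47 = 2329513 (mod 2402225).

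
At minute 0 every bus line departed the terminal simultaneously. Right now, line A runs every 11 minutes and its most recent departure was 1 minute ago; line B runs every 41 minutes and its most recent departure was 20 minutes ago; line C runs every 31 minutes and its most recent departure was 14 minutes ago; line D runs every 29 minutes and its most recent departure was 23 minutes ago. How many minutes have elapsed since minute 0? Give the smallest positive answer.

187595

From t ≡ 1 (mod 11) write t = 1 + 11s. Substituting into t ≡ 20 (mod 41) gives 11s ≡ 19 (mod 41), and since 11⁻¹ ≡ 15 (mod 41), s ≡ 39. Hence t ≡ 1 + 11·39 = 430 (mod 451).
From t ≡ 430 (mod 451) write t = 430 + 451s. Substituting into t ≡ 14 (mod 31) gives 451s ≡ 18 (mod 31), and since 17⁻¹ ≡ 11 (mod 31), s ≡ 12. Hence t ≡ 430 + 451·12 = 5842 (mod 13981).
From t ≡ 5842 (mod 13981) write t = 5842 + 13981s. Substituting into t ≡ 23 (mod 29) gives 13981s ≡ 10 (mod 29), and since 3⁻¹ ≡ 10 (mod 29), s ≡ 13. Hence t ≡ 5842 + 13981·13 = 187595 (mod 405449).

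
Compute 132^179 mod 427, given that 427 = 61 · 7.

Mod 61: 132 ≡ 10; by Fermat, exponent reduces to 179 mod 60 = 59; 10^59 ≡ 55 (mod 61).
Mod 7: 132 ≡ 6; by Fermat, exponent reduces to 179 mod 6 = 5; 6^5 ≡ 6 (mod 7).
Combine by CRT: x ≡ 55 (mod 61), x ≡ 6 (mod 7) ⇒ x ≡ 55 (mod 427).

55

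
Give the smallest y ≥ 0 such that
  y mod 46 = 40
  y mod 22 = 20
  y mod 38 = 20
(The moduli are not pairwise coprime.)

gcd(46, 22) = 2 and 2 | (20 − 40), so the pair is consistent; merging gives y ≡ 86 (mod 506), where 506 = lcm(46, 22).
gcd(506, 38) = 2 and 2 | (20 − 86), so the pair is consistent; merging gives y ≡ 2110 (mod 9614), where 9614 = lcm(506, 38).
The solution is unique modulo lcm(46, 22, 38) = 9614.

2110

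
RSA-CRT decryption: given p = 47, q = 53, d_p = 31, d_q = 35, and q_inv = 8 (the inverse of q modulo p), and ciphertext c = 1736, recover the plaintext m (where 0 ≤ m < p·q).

1758

m₁ = c^(d_p) mod p: c ≡ 44 (mod 47), and 44^31 mod 47 = 19.
m₂ = c^(d_q) mod q: c ≡ 40 (mod 53), and 40^35 mod 53 = 9.
h = q_inv·(m₁ − m₂) mod p = 8·(19 − 9) mod 47 = 33.
m = m₂ + h·q = 9 + 33·53 = 1758.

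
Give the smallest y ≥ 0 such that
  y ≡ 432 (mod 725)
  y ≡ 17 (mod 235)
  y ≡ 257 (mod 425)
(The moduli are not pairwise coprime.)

Combine the congruences pairwise.
gcd(725, 235) = 5 and 5 | (17 − 432), so the pair is consistent; merging gives y ≡ 27982 (mod 34075), where 34075 = lcm(725, 235).
gcd(34075, 425) = 25 and 25 | (257 − 27982), so the pair is consistent; merging gives y ≡ 368732 (mod 579275), where 579275 = lcm(34075, 425).
The solution is unique modulo lcm(725, 235, 425) = 579275.

368732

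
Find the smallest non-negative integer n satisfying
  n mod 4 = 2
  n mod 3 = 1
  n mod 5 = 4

From n ≡ 2 (mod 4) write n = 2 + 4t. Substituting into n ≡ 1 (mod 3) gives 4t ≡ 2 (mod 3), and since 1⁻¹ ≡ 1 (mod 3), t ≡ 2. Hence n ≡ 2 + 4·2 = 10 (mod 12).
From n ≡ 10 (mod 12) write n = 10 + 12t. Substituting into n ≡ 4 (mod 5) gives 12t ≡ 4 (mod 5), and since 2⁻¹ ≡ 3 (mod 5), t ≡ 2. Hence n ≡ 10 + 12·2 = 34 (mod 60).

34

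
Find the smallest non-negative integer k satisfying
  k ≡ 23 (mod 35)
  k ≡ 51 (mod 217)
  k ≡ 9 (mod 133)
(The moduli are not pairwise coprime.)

Combine the congruences pairwise.
gcd(35, 217) = 7 and 7 | (51 − 23), so the pair is consistent; merging gives k ≡ 268 (mod 1085), where 1085 = lcm(35, 217).
gcd(1085, 133) = 7 and 7 | (9 − 268), so the pair is consistent; merging gives k ≡ 14373 (mod 20615), where 20615 = lcm(1085, 133).
The solution is unique modulo lcm(35, 217, 133) = 20615.

14373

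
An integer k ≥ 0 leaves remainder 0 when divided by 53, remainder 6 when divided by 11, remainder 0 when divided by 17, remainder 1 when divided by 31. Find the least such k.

14416

The moduli are pairwise coprime; N = 53·11·17·31 = 307241.
N/53 = 5797; 5797 ≡ 20 (mod 53); 20·8 ≡ 1, so inverse 8.
N/11 = 27931; 27931 ≡ 2 (mod 11); 2·6 ≡ 1, so inverse 6.
N/17 = 18073; 18073 ≡ 2 (mod 17); 2·9 ≡ 1, so inverse 9.
N/31 = 9911; 9911 ≡ 22 (mod 31); 22·24 ≡ 1, so inverse 24.
k ≡ 0·5797·8 + 6·27931·6 + 0·18073·9 + 1·9911·24 = 1243380.
1243380 mod 307241 = 14416.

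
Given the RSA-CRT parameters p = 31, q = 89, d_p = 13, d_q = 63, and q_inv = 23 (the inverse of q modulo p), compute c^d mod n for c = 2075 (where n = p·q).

m₁ = c^(d_p) mod p: c ≡ 29 (mod 31), and 29^13 mod 31 = 23.
m₂ = c^(d_q) mod q: c ≡ 28 (mod 89), and 28^63 mod 89 = 70.
h = q_inv·(m₁ − m₂) mod p = 23·(23 − 70) mod 31 = 4.
m = m₂ + h·q = 70 + 4·89 = 426.

426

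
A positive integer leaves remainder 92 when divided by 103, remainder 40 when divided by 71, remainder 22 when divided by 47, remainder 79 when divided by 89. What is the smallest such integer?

22475516

The moduli are pairwise coprime; N = 103·71·47·89 = 30590279.
N/103 = 296993; 296993 ≡ 44 (mod 103); 44·96 ≡ 1, so inverse 96.
N/71 = 430849; 430849 ≡ 21 (mod 71); 21·44 ≡ 1, so inverse 44.
N/47 = 650857; 650857 ≡ 1 (mod 47), inverse 1.
N/89 = 343711; 343711 ≡ 82 (mod 89); 82·38 ≡ 1, so inverse 38.
x ≡ 92·296993·96 + 40·430849·44 + 22·650857·1 + 79·343711·38 = 4427475692.
4427475692 mod 30590279 = 22475516.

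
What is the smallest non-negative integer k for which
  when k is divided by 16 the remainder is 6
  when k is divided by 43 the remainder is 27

From k ≡ 6 (mod 16) write k = 6 + 16t. Substituting into k ≡ 27 (mod 43) gives 16t ≡ 21 (mod 43), and since 16⁻¹ ≡ 35 (mod 43), t ≡ 4. Hence k ≡ 6 + 16·4 = 70 (mod 688).

70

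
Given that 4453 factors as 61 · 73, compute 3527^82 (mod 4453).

Mod 61: 3527 ≡ 50; by Fermat, exponent reduces to 82 mod 60 = 22; 50^22 ≡ 60 (mod 61).
Mod 73: 3527 ≡ 23; by Fermat, exponent reduces to 82 mod 72 = 10; 23^10 ≡ 36 (mod 73).
Combine by CRT: x ≡ 60 (mod 61), x ≡ 36 (mod 73) ⇒ x ≡ 182 (mod 4453).

182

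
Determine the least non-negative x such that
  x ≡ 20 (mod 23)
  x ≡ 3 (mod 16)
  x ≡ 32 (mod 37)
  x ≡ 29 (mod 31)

From x ≡ 20 (mod 23) write x = 20 + 23t. Substituting into x ≡ 3 (mod 16) gives 23t ≡ 15 (mod 16), and since 7⁻¹ ≡ 7 (mod 16), t ≡ 9. Hence x ≡ 20 + 23·9 = 227 (mod 368).
From x ≡ 227 (mod 368) write x = 227 + 368t. Substituting into x ≡ 32 (mod 37) gives 368t ≡ 27 (mod 37), and since 35⁻¹ ≡ 18 (mod 37), t ≡ 5. Hence x ≡ 227 + 368·5 = 2067 (mod 13616).
From x ≡ 2067 (mod 13616) write x = 2067 + 13616t. Substituting into x ≡ 29 (mod 31) gives 13616t ≡ 8 (mod 31), and since 7⁻¹ ≡ 9 (mod 31), t ≡ 10. Hence x ≡ 2067 + 13616·10 = 138227 (mod 422096).

138227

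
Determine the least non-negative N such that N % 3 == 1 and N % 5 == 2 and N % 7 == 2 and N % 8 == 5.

The moduli are pairwise coprime; M = 3·5·7·8 = 840.
M/3 = 280; 280 ≡ 1 (mod 3), inverse 1.
M/5 = 168; 168 ≡ 3 (mod 5); 3·2 ≡ 1, so inverse 2.
M/7 = 120; 120 ≡ 1 (mod 7), inverse 1.
M/8 = 105; 105 ≡ 1 (mod 8), inverse 1.
N ≡ 1·280·1 + 2·168·2 + 2·120·1 + 5·105·1 = 1717.
1717 mod 840 = 37.

37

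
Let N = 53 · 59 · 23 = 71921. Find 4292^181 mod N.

6041

Mod 53: 4292 ≡ 52; by Fermat, exponent reduces to 181 mod 52 = 25; 52^25 ≡ 52 (mod 53).
Mod 59: 4292 ≡ 44; by Fermat, exponent reduces to 181 mod 58 = 7; 44^7 ≡ 23 (mod 59).
Mod 23: 4292 ≡ 14; by Fermat, exponent reduces to 181 mod 22 = 5; 14^5 ≡ 15 (mod 23).
Combine by CRT: x ≡ 52 (mod 53), x ≡ 23 (mod 59), x ≡ 15 (mod 23) ⇒ x ≡ 6041 (mod 71921).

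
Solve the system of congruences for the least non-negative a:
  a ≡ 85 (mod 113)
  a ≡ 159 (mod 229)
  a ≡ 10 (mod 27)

Combine the congruences pairwise.
From a ≡ 85 (mod 113) write a = 85 + 113t. Substituting into a ≡ 159 (mod 229) gives 113t ≡ 74 (mod 229), and since 113⁻¹ ≡ 152 (mod 229), t ≡ 27. Hence a ≡ 85 + 113·27 = 3136 (mod 25877).
From a ≡ 3136 (mod 25877) write a = 3136 + 25877t. Substituting into a ≡ 10 (mod 27) gives 25877t ≡ 6 (mod 27), and since 11⁻¹ ≡ 5 (mod 27), t ≡ 3. Hence a ≡ 3136 + 25877·3 = 80767 (mod 698679).

80767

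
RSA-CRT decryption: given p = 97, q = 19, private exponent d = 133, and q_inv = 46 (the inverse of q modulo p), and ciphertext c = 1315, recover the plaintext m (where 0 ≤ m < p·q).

d_p = d mod (p−1) = 133 mod 96 = 37; d_q = d mod (q−1) = 7.
m₁ = c^(d_p) mod p: c ≡ 54 (mod 97), and 54^37 mod 97 = 43.
m₂ = c^(d_q) mod q: c ≡ 4 (mod 19), and 4^7 mod 19 = 6.
h = q_inv·(m₁ − m₂) mod p = 46·(43 − 6) mod 97 = 53.
m = m₂ + h·q = 6 + 53·19 = 1013.

1013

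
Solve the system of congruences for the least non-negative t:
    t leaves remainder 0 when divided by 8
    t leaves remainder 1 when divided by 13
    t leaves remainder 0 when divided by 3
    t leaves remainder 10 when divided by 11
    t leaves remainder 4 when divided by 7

15432

The moduli are pairwise coprime; N = 8·13·3·11·7 = 24024.
N/8 = 3003; 3003 ≡ 3 (mod 8); 3·3 ≡ 1, so inverse 3.
N/13 = 1848; 1848 ≡ 2 (mod 13); 2·7 ≡ 1, so inverse 7.
N/3 = 8008; 8008 ≡ 1 (mod 3), inverse 1.
N/11 = 2184; 2184 ≡ 6 (mod 11); 6·2 ≡ 1, so inverse 2.
N/7 = 3432; 3432 ≡ 2 (mod 7); 2·4 ≡ 1, so inverse 4.
t ≡ 0·3003·3 + 1·1848·7 + 0·8008·1 + 10·2184·2 + 4·3432·4 = 111528.
111528 mod 24024 = 15432.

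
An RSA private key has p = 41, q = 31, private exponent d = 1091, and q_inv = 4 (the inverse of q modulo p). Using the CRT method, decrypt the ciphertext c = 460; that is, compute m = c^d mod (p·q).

688

d_p = d mod (p−1) = 1091 mod 40 = 11; d_q = d mod (q−1) = 11.
m₁ = c^(d_p) mod p: c ≡ 9 (mod 41), and 9^11 mod 41 = 32.
m₂ = c^(d_q) mod q: c ≡ 26 (mod 31), and 26^11 mod 31 = 6.
h = q_inv·(m₁ − m₂) mod p = 4·(32 − 6) mod 41 = 22.
m = m₂ + h·q = 6 + 22·31 = 688.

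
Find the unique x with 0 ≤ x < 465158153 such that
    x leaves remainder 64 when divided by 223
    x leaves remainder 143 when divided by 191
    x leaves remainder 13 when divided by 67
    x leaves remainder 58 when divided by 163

The moduli are pairwise coprime; N = 223·191·67·163 = 465158153.
N/223 = 2085911; 2085911 ≡ 192 (mod 223); 192·187 ≡ 1, so inverse 187.
N/191 = 2435383; 2435383 ≡ 133 (mod 191); 133·135 ≡ 1, so inverse 135.
N/67 = 6942659; 6942659 ≡ 52 (mod 67); 52·58 ≡ 1, so inverse 58.
N/163 = 2853731; 2853731 ≡ 90 (mod 163); 90·96 ≡ 1, so inverse 96.
x ≡ 64·2085911·187 + 143·2435383·135 + 13·6942659·58 + 58·2853731·96 = 93103590757.
93103590757 mod 465158153 = 71960157.

71960157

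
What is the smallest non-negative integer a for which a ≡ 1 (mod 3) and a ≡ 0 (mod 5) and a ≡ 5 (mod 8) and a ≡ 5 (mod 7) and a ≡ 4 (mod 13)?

3085

The moduli are pairwise coprime; N = 3·5·8·7·13 = 10920.
N/3 = 3640; 3640 ≡ 1 (mod 3), inverse 1.
N/5 = 2184; 2184 ≡ 4 (mod 5); 4·4 ≡ 1, so inverse 4.
N/8 = 1365; 1365 ≡ 5 (mod 8); 5·5 ≡ 1, so inverse 5.
N/7 = 1560; 1560 ≡ 6 (mod 7); 6·6 ≡ 1, so inverse 6.
N/13 = 840; 840 ≡ 8 (mod 13); 8·5 ≡ 1, so inverse 5.
a ≡ 1·3640·1 + 0·2184·4 + 5·1365·5 + 5·1560·6 + 4·840·5 = 101365.
101365 mod 10920 = 3085.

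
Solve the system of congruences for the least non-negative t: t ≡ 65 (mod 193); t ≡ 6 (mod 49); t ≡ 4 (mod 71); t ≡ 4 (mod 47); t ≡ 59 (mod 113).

1098220052

The moduli are pairwise coprime; N = 193·49·71·47·113 = 3566055017.
N/193 = 18476969; 18476969 ≡ 114 (mod 193); 114·171 ≡ 1, so inverse 171.
N/49 = 72776633; 72776633 ≡ 20 (mod 49); 20·27 ≡ 1, so inverse 27.
N/71 = 50226127; 50226127 ≡ 17 (mod 71); 17·46 ≡ 1, so inverse 46.
N/47 = 75873511; 75873511 ≡ 1 (mod 47), inverse 1.
N/113 = 31558009; 31558009 ≡ 47 (mod 113); 47·101 ≡ 1, so inverse 101.
t ≡ 65·18476969·171 + 6·72776633·27 + 4·50226127·46 + 4·75873511·1 + 59·31558009·101 = 414760602024.
414760602024 mod 3566055017 = 1098220052.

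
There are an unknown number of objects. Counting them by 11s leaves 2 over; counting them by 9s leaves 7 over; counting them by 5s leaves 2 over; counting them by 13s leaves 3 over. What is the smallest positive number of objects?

6217

Combine the congruences pairwise.
From N ≡ 2 (mod 11) write N = 2 + 11t. Substituting into N ≡ 7 (mod 9) gives 11t ≡ 5 (mod 9), and since 2⁻¹ ≡ 5 (mod 9), t ≡ 7. Hence N ≡ 2 + 11·7 = 79 (mod 99).
From N ≡ 79 (mod 99) write N = 79 + 99t. Substituting into N ≡ 2 (mod 5) gives 99t ≡ 3 (mod 5), and since 4⁻¹ ≡ 4 (mod 5), t ≡ 2. Hence N ≡ 79 + 99·2 = 277 (mod 495).
From N ≡ 277 (mod 495) write N = 277 + 495t. Substituting into N ≡ 3 (mod 13) gives 495t ≡ 12 (mod 13), and since 1⁻¹ ≡ 1 (mod 13), t ≡ 12. Hence N ≡ 277 + 495·12 = 6217 (mod 6435).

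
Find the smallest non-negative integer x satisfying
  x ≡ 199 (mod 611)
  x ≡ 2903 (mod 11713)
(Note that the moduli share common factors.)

gcd(611, 11713) = 13 and 13 | (2903 − 199), so the pair is consistent; merging gives x ≡ 248876 (mod 550511), where 550511 = lcm(611, 11713).
The solution is unique modulo lcm(611, 11713) = 550511.

248876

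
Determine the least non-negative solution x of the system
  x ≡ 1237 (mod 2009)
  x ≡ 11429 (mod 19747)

366875

gcd(2009, 19747) = 49 and 49 | (11429 − 1237), so the pair is consistent; merging gives x ≡ 366875 (mod 809627), where 809627 = lcm(2009, 19747).
The solution is unique modulo lcm(2009, 19747) = 809627.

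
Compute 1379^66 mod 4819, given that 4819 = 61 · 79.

Mod 61: 1379 ≡ 37; by Fermat, exponent reduces to 66 mod 60 = 6; 37^6 ≡ 41 (mod 61).
Mod 79: 1379 ≡ 36; 36^66 ≡ 38 (mod 79).
Combine by CRT: x ≡ 41 (mod 61), x ≡ 38 (mod 79) ⇒ x ≡ 4067 (mod 4819).

4067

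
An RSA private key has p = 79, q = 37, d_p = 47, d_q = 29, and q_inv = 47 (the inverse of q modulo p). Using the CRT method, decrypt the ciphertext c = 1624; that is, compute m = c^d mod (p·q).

m₁ = c^(d_p) mod p: c ≡ 44 (mod 79), and 44^47 mod 79 = 5.
m₂ = c^(d_q) mod q: c ≡ 33 (mod 37), and 33^29 mod 37 = 16.
h = q_inv·(m₁ − m₂) mod p = 47·(5 − 16) mod 79 = 36.
m = m₂ + h·q = 16 + 36·37 = 1348.

1348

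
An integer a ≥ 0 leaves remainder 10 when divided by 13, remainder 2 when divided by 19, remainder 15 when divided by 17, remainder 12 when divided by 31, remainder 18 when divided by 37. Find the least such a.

The moduli are pairwise coprime; N = 13·19·17·31·37 = 4816253.
N/13 = 370481; 370481 ≡ 7 (mod 13); 7·2 ≡ 1, so inverse 2.
N/19 = 253487; 253487 ≡ 8 (mod 19); 8·12 ≡ 1, so inverse 12.
N/17 = 283309; 283309 ≡ 4 (mod 17); 4·13 ≡ 1, so inverse 13.
N/31 = 155363; 155363 ≡ 22 (mod 31); 22·24 ≡ 1, so inverse 24.
N/37 = 130169; 130169 ≡ 3 (mod 37); 3·25 ≡ 1, so inverse 25.
a ≡ 10·370481·2 + 2·253487·12 + 15·283309·13 + 12·155363·24 + 18·130169·25 = 172059157.
172059157 mod 4816253 = 3490302.

3490302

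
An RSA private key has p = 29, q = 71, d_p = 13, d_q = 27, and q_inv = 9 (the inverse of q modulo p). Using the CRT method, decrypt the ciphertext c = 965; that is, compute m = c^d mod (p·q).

m₁ = c^(d_p) mod p: c ≡ 8 (mod 29), and 8^13 mod 29 = 18.
m₂ = c^(d_q) mod q: c ≡ 42 (mod 71), and 42^27 mod 71 = 52.
h = q_inv·(m₁ − m₂) mod p = 9·(18 − 52) mod 29 = 13.
m = m₂ + h·q = 52 + 13·71 = 975.

975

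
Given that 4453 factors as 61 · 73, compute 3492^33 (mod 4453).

508

Mod 61: 3492 ≡ 15; 15^33 ≡ 20 (mod 61).
Mod 73: 3492 ≡ 61; 61^33 ≡ 70 (mod 73).
Combine by CRT: x ≡ 20 (mod 61), x ≡ 70 (mod 73) ⇒ x ≡ 508 (mod 4453).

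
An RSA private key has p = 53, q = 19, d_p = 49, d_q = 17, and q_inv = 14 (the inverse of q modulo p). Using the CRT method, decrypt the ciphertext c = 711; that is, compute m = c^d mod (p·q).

392

m₁ = c^(d_p) mod p: c ≡ 22 (mod 53), and 22^49 mod 53 = 21.
m₂ = c^(d_q) mod q: c ≡ 8 (mod 19), and 8^17 mod 19 = 12.
h = q_inv·(m₁ − m₂) mod p = 14·(21 − 12) mod 53 = 20.
m = m₂ + h·q = 12 + 20·19 = 392.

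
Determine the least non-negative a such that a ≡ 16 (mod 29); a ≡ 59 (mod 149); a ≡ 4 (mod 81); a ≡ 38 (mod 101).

3065287

Combine the congruences pairwise.
From a ≡ 16 (mod 29) write a = 16 + 29t. Substituting into a ≡ 59 (mod 149) gives 29t ≡ 43 (mod 149), and since 29⁻¹ ≡ 36 (mod 149), t ≡ 58. Hence a ≡ 16 + 29·58 = 1698 (mod 4321).
From a ≡ 1698 (mod 4321) write a = 1698 + 4321t. Substituting into a ≡ 4 (mod 81) gives 4321t ≡ 7 (mod 81), and since 28⁻¹ ≡ 55 (mod 81), t ≡ 61. Hence a ≡ 1698 + 4321·61 = 265279 (mod 350001).
From a ≡ 265279 (mod 350001) write a = 265279 + 350001t. Substituting into a ≡ 38 (mod 101) gives 350001t ≡ 86 (mod 101), and since 36⁻¹ ≡ 87 (mod 101), t ≡ 8. Hence a ≡ 265279 + 350001·8 = 3065287 (mod 35350101).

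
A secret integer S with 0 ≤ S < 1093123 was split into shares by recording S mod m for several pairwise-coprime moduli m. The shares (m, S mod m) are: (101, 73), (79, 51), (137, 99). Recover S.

Combine the congruences pairwise.
From S ≡ 73 (mod 101) write S = 73 + 101t. Substituting into S ≡ 51 (mod 79) gives 101t ≡ 57 (mod 79), and since 22⁻¹ ≡ 18 (mod 79), t ≡ 78. Hence S ≡ 73 + 101·78 = 7951 (mod 7979).
From S ≡ 7951 (mod 7979) write S = 7951 + 7979t. Substituting into S ≡ 99 (mod 137) gives 7979t ≡ 94 (mod 137), and since 33⁻¹ ≡ 54 (mod 137), t ≡ 7. Hence S ≡ 7951 + 7979·7 = 63804 (mod 1093123).

63804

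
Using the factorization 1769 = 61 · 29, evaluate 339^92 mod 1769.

1644

Mod 61: 339 ≡ 34; by Fermat, exponent reduces to 92 mod 60 = 32; 34^32 ≡ 58 (mod 61).
Mod 29: 339 ≡ 20; by Fermat, exponent reduces to 92 mod 28 = 8; 20^8 ≡ 20 (mod 29).
Combine by CRT: x ≡ 58 (mod 61), x ≡ 20 (mod 29) ⇒ x ≡ 1644 (mod 1769).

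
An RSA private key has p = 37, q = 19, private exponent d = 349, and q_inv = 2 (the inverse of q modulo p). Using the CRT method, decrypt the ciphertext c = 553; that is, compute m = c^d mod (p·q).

d_p = d mod (p−1) = 349 mod 36 = 25; d_q = d mod (q−1) = 7.
m₁ = c^(d_p) mod p: c ≡ 35 (mod 37), and 35^25 mod 37 = 17.
m₂ = c^(d_q) mod q: c ≡ 2 (mod 19), and 2^7 mod 19 = 14.
h = q_inv·(m₁ − m₂) mod p = 2·(17 − 14) mod 37 = 6.
m = m₂ + h·q = 14 + 6·19 = 128.

128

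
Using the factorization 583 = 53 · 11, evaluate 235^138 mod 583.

317

Mod 53: 235 ≡ 23; by Fermat, exponent reduces to 138 mod 52 = 34; 23^34 ≡ 52 (mod 53).
Mod 11: 235 ≡ 4; by Fermat, exponent reduces to 138 mod 10 = 8; 4^8 ≡ 9 (mod 11).
Combine by CRT: x ≡ 52 (mod 53), x ≡ 9 (mod 11) ⇒ x ≡ 317 (mod 583).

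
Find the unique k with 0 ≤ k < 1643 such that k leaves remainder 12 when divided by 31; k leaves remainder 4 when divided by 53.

322

From k ≡ 12 (mod 31) write k = 12 + 31t. Substituting into k ≡ 4 (mod 53) gives 31t ≡ 45 (mod 53), and since 31⁻¹ ≡ 12 (mod 53), t ≡ 10. Hence k ≡ 12 + 31·10 = 322 (mod 1643).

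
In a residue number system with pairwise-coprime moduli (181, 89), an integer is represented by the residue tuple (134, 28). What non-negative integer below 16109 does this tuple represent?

4478

From x ≡ 134 (mod 181) write x = 134 + 181t. Substituting into x ≡ 28 (mod 89) gives 181t ≡ 72 (mod 89), and since 3⁻¹ ≡ 30 (mod 89), t ≡ 24. Hence x ≡ 134 + 181·24 = 4478 (mod 16109).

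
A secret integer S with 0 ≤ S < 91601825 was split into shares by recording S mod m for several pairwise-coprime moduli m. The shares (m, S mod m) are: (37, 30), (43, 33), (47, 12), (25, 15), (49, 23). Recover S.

From S ≡ 30 (mod 37) write S = 30 + 37t. Substituting into S ≡ 33 (mod 43) gives 37t ≡ 3 (mod 43), and since 37⁻¹ ≡ 7 (mod 43), t ≡ 21. Hence S ≡ 30 + 37·21 = 807 (mod 1591).
From S ≡ 807 (mod 1591) write S = 807 + 1591t. Substituting into S ≡ 12 (mod 47) gives 1591t ≡ 4 (mod 47), and since 40⁻¹ ≡ 20 (mod 47), t ≡ 33. Hence S ≡ 807 + 1591·33 = 53310 (mod 74777).
From S ≡ 53310 (mod 74777) write S = 53310 + 74777t. Substituting into S ≡ 15 (mod 25) gives 74777t ≡ 5 (mod 25), and since 2⁻¹ ≡ 13 (mod 25), t ≡ 15. Hence S ≡ 53310 + 74777·15 = 1174965 (mod 1869425).
From S ≡ 1174965 (mod 1869425) write S = 1174965 + 1869425t. Substituting into S ≡ 23 (mod 49) gives 1869425t ≡ 29 (mod 49), and since 26⁻¹ ≡ 17 (mod 49), t ≡ 3. Hence S ≡ 1174965 + 1869425·3 = 6783240 (mod 91601825).

6783240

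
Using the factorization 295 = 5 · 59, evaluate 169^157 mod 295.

Mod 5: 169 ≡ 4; by Fermat, exponent reduces to 157 mod 4 = 1; 4^1 ≡ 4 (mod 5).
Mod 59: 169 ≡ 51; by Fermat, exponent reduces to 157 mod 58 = 41; 51^41 ≡ 49 (mod 59).
Combine by CRT: x ≡ 4 (mod 5), x ≡ 49 (mod 59) ⇒ x ≡ 49 (mod 295).

49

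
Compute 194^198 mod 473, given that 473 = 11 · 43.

Mod 11: 194 ≡ 7; by Fermat, exponent reduces to 198 mod 10 = 8; 7^8 ≡ 9 (mod 11).
Mod 43: 194 ≡ 22; by Fermat, exponent reduces to 198 mod 42 = 30; 22^30 ≡ 11 (mod 43).
Combine by CRT: x ≡ 9 (mod 11), x ≡ 11 (mod 43) ⇒ x ≡ 97 (mod 473).

97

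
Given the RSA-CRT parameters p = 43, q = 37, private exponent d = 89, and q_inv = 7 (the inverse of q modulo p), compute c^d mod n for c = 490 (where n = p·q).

d_p = d mod (p−1) = 89 mod 42 = 5; d_q = d mod (q−1) = 17.
m₁ = c^(d_p) mod p: c ≡ 17 (mod 43), and 17^5 mod 43 = 40.
m₂ = c^(d_q) mod q: c ≡ 9 (mod 37), and 9^17 mod 37 = 33.
h = q_inv·(m₁ − m₂) mod p = 7·(40 − 33) mod 43 = 6.
m = m₂ + h·q = 33 + 6·37 = 255.

255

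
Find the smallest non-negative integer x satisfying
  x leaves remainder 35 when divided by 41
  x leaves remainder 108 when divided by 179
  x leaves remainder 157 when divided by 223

From x ≡ 35 (mod 41) write x = 35 + 41t. Substituting into x ≡ 108 (mod 179) gives 41t ≡ 73 (mod 179), and since 41⁻¹ ≡ 131 (mod 179), t ≡ 76. Hence x ≡ 35 + 41·76 = 3151 (mod 7339).
From x ≡ 3151 (mod 7339) write x = 3151 + 7339t. Substituting into x ≡ 157 (mod 223) gives 7339t ≡ 128 (mod 223), and since 203⁻¹ ≡ 78 (mod 223), t ≡ 172. Hence x ≡ 3151 + 7339·172 = 1265459 (mod 1636597).

1265459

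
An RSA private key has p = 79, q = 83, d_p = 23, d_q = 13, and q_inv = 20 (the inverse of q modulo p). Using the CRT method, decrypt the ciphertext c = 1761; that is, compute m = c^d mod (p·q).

m₁ = c^(d_p) mod p: c ≡ 23 (mod 79), and 23^23 mod 79 = 55.
m₂ = c^(d_q) mod q: c ≡ 18 (mod 83), and 18^13 mod 83 = 42.
h = q_inv·(m₁ − m₂) mod p = 20·(55 − 42) mod 79 = 23.
m = m₂ + h·q = 42 + 23·83 = 1951.

1951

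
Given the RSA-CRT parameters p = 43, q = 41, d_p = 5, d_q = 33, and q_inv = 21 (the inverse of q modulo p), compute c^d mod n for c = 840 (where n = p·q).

1307

m₁ = c^(d_p) mod p: c ≡ 23 (mod 43), and 23^5 mod 43 = 17.
m₂ = c^(d_q) mod q: c ≡ 20 (mod 41), and 20^33 mod 41 = 36.
h = q_inv·(m₁ − m₂) mod p = 21·(17 − 36) mod 43 = 31.
m = m₂ + h·q = 36 + 31·41 = 1307.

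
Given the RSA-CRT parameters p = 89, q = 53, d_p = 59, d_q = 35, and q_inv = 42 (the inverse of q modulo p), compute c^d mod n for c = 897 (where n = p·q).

m₁ = c^(d_p) mod p: c ≡ 7 (mod 89), and 7^59 mod 89 = 74.
m₂ = c^(d_q) mod q: c ≡ 49 (mod 53), and 49^35 mod 53 = 47.
h = q_inv·(m₁ − m₂) mod p = 42·(74 − 47) mod 89 = 66.
m = m₂ + h·q = 47 + 66·53 = 3545.

3545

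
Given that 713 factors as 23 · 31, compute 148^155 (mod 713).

Mod 23: 148 ≡ 10; by Fermat, exponent reduces to 155 mod 22 = 1; 10^1 ≡ 10 (mod 23).
Mod 31: 148 ≡ 24; by Fermat, exponent reduces to 155 mod 30 = 5; 24^5 ≡ 26 (mod 31).
Combine by CRT: x ≡ 10 (mod 23), x ≡ 26 (mod 31) ⇒ x ≡ 677 (mod 713).

677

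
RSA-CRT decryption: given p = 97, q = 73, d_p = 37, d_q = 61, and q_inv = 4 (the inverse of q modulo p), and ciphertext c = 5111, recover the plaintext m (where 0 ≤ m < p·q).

731

m₁ = c^(d_p) mod p: c ≡ 67 (mod 97), and 67^37 mod 97 = 52.
m₂ = c^(d_q) mod q: c ≡ 1 (mod 73), and 1^61 mod 73 = 1.
h = q_inv·(m₁ − m₂) mod p = 4·(52 − 1) mod 97 = 10.
m = m₂ + h·q = 1 + 10·73 = 731.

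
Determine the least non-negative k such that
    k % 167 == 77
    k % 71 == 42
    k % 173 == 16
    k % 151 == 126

132731844

Combine the congruences pairwise.
From k ≡ 77 (mod 167) write k = 77 + 167t. Substituting into k ≡ 42 (mod 71) gives 167t ≡ 36 (mod 71), and since 25⁻¹ ≡ 54 (mod 71), t ≡ 27. Hence k ≡ 77 + 167·27 = 4586 (mod 11857).
From k ≡ 4586 (mod 11857) write k = 4586 + 11857t. Substituting into k ≡ 16 (mod 173) gives 11857t ≡ 101 (mod 173), and since 93⁻¹ ≡ 80 (mod 173), t ≡ 122. Hence k ≡ 4586 + 11857·122 = 1451140 (mod 2051261).
From k ≡ 1451140 (mod 2051261) write k = 1451140 + 2051261t. Substituting into k ≡ 126 (mod 151) gives 2051261t ≡ 96 (mod 151), and since 77⁻¹ ≡ 51 (mod 151), t ≡ 64. Hence k ≡ 1451140 + 2051261·64 = 132731844 (mod 309740411).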